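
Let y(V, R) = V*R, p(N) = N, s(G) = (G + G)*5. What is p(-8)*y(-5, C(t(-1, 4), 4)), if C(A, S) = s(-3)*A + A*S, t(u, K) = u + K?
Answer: -3120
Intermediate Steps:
s(G) = 10*G (s(G) = (2*G)*5 = 10*G)
t(u, K) = K + u
C(A, S) = -30*A + A*S (C(A, S) = (10*(-3))*A + A*S = -30*A + A*S)
y(V, R) = R*V
p(-8)*y(-5, C(t(-1, 4), 4)) = -8*(4 - 1)*(-30 + 4)*(-5) = -8*3*(-26)*(-5) = -(-624)*(-5) = -8*390 = -3120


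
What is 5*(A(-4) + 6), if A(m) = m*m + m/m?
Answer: 115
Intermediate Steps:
A(m) = 1 + m² (A(m) = m² + 1 = 1 + m²)
5*(A(-4) + 6) = 5*((1 + (-4)²) + 6) = 5*((1 + 16) + 6) = 5*(17 + 6) = 5*23 = 115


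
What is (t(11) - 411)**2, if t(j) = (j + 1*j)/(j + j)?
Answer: 168100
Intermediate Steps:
t(j) = 1 (t(j) = (j + j)/((2*j)) = (2*j)*(1/(2*j)) = 1)
(t(11) - 411)**2 = (1 - 411)**2 = (-410)**2 = 168100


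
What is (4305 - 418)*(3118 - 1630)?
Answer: 5783856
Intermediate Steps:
(4305 - 418)*(3118 - 1630) = 3887*1488 = 5783856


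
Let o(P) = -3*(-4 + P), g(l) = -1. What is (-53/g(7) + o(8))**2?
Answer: 1681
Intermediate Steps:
o(P) = 12 - 3*P
(-53/g(7) + o(8))**2 = (-53/(-1) + (12 - 3*8))**2 = (-53*(-1) + (12 - 24))**2 = (53 - 12)**2 = 41**2 = 1681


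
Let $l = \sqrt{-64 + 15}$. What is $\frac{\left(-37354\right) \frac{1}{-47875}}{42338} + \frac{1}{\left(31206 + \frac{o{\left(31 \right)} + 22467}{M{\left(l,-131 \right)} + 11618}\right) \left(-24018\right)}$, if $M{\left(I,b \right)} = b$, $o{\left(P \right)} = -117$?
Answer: $\frac{53599787228092289}{2908683839959034658000} \approx 1.8427 \cdot 10^{-5}$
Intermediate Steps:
$l = 7 i$ ($l = \sqrt{-49} = 7 i \approx 7.0 i$)
$\frac{\left(-37354\right) \frac{1}{-47875}}{42338} + \frac{1}{\left(31206 + \frac{o{\left(31 \right)} + 22467}{M{\left(l,-131 \right)} + 11618}\right) \left(-24018\right)} = \frac{\left(-37354\right) \frac{1}{-47875}}{42338} + \frac{1}{\left(31206 + \frac{-117 + 22467}{-131 + 11618}\right) \left(-24018\right)} = \left(-37354\right) \left(- \frac{1}{47875}\right) \frac{1}{42338} + \frac{1}{31206 + \frac{22350}{11487}} \left(- \frac{1}{24018}\right) = \frac{37354}{47875} \cdot \frac{1}{42338} + \frac{1}{31206 + 22350 \cdot \frac{1}{11487}} \left(- \frac{1}{24018}\right) = \frac{18677}{1013465875} + \frac{1}{31206 + \frac{7450}{3829}} \left(- \frac{1}{24018}\right) = \frac{18677}{1013465875} + \frac{1}{\frac{119495224}{3829}} \left(- \frac{1}{24018}\right) = \frac{18677}{1013465875} + \frac{3829}{119495224} \left(- \frac{1}{24018}\right) = \frac{18677}{1013465875} - \frac{3829}{2870036290032} = \frac{53599787228092289}{2908683839959034658000}$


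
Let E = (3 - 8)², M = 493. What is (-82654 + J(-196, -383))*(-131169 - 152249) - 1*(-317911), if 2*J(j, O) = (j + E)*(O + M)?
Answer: 26091495573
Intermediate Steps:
E = 25 (E = (-5)² = 25)
J(j, O) = (25 + j)*(493 + O)/2 (J(j, O) = ((j + 25)*(O + 493))/2 = ((25 + j)*(493 + O))/2 = (25 + j)*(493 + O)/2)
(-82654 + J(-196, -383))*(-131169 - 152249) - 1*(-317911) = (-82654 + (12325/2 + (25/2)*(-383) + (493/2)*(-196) + (½)*(-383)*(-196)))*(-131169 - 152249) - 1*(-317911) = (-82654 + (12325/2 - 9575/2 - 48314 + 37534))*(-283418) + 317911 = (-82654 - 9405)*(-283418) + 317911 = -92059*(-283418) + 317911 = 26091177662 + 317911 = 26091495573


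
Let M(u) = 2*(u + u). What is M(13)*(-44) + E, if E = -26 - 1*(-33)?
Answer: -2281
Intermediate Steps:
E = 7 (E = -26 + 33 = 7)
M(u) = 4*u (M(u) = 2*(2*u) = 4*u)
M(13)*(-44) + E = (4*13)*(-44) + 7 = 52*(-44) + 7 = -2288 + 7 = -2281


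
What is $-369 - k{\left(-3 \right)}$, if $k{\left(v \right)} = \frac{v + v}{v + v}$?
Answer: $-370$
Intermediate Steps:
$k{\left(v \right)} = 1$ ($k{\left(v \right)} = \frac{2 v}{2 v} = 2 v \frac{1}{2 v} = 1$)
$-369 - k{\left(-3 \right)} = -369 - 1 = -370$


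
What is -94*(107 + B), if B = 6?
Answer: -10622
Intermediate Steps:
-94*(107 + B) = -94*(107 + 6) = -94*113 = -10622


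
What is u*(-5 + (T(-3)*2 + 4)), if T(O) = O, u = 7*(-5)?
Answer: 245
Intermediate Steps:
u = -35
u*(-5 + (T(-3)*2 + 4)) = -35*(-5 + (-3*2 + 4)) = -35*(-5 + (-6 + 4)) = -35*(-5 - 2) = -35*(-7) = 245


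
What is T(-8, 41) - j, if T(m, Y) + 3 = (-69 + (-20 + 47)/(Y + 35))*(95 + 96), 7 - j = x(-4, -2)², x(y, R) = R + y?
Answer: -994471/76 ≈ -13085.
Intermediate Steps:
j = -29 (j = 7 - (-2 - 4)² = 7 - 1*(-6)² = 7 - 1*36 = 7 - 36 = -29)
T(m, Y) = -13182 + 5157/(35 + Y) (T(m, Y) = -3 + (-69 + (-20 + 47)/(Y + 35))*(95 + 96) = -3 + (-69 + 27/(35 + Y))*191 = -3 + (-13179 + 5157/(35 + Y)) = -13182 + 5157/(35 + Y))
T(-8, 41) - j = 3*(-152071 - 4394*41)/(35 + 41) - 1*(-29) = 3*(-152071 - 180154)/76 + 29 = 3*(1/76)*(-332225) + 29 = -996675/76 + 29 = -994471/76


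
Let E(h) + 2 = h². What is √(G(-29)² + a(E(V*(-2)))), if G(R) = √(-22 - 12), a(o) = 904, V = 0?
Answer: √870 ≈ 29.496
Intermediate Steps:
E(h) = -2 + h²
G(R) = I*√34 (G(R) = √(-34) = I*√34)
√(G(-29)² + a(E(V*(-2)))) = √((I*√34)² + 904) = √(-34 + 904) = √870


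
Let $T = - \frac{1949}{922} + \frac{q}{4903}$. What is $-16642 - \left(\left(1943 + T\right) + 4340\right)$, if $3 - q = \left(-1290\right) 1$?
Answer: $- \frac{103625611749}{4520566} \approx -22923.0$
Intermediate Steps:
$q = 1293$ ($q = 3 - \left(-1290\right) 1 = 3 - -1290 = 3 + 1290 = 1293$)
$T = - \frac{8363801}{4520566}$ ($T = - \frac{1949}{922} + \frac{1293}{4903} = - \frac{8363801}{4520566} \approx -1.8502$)
$-16642 - \left(\left(1943 + T\right) + 4340\right) = -16642 - \left(\left(1943 - \frac{8363801}{4520566}\right) + 4340\right) = -16642 - \left(\frac{8775095937}{4520566} + 4340\right) = -16642 - \frac{28394352377}{4520566} = - \frac{103625611749}{4520566}$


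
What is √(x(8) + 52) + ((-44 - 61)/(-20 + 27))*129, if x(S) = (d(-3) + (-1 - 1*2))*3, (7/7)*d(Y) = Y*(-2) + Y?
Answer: -1935 + 2*√13 ≈ -1927.8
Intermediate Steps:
d(Y) = -Y (d(Y) = Y*(-2) + Y = -2*Y + Y = -Y)
x(S) = 0 (x(S) = (-1*(-3) + (-1 - 1*2))*3 = (3 + (-1 - 2))*3 = (3 - 3)*3 = 0*3 = 0)
√(x(8) + 52) + ((-44 - 61)/(-20 + 27))*129 = √(0 + 52) + ((-44 - 61)/(-20 + 27))*129 = √52 - 105/7*129 = 2*√13 - 105*⅐*129 = 2*√13 - 15*129 = 2*√13 - 1935 = -1935 + 2*√13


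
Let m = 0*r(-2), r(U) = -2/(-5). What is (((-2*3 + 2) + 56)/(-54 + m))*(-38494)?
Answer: 1000844/27 ≈ 37068.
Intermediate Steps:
r(U) = ⅖ (r(U) = -2*(-⅕) = ⅖)
m = 0 (m = 0*(⅖) = 0)
(((-2*3 + 2) + 56)/(-54 + m))*(-38494) = (((-2*3 + 2) + 56)/(-54 + 0))*(-38494) = (((-6 + 2) + 56)/(-54))*(-38494) = ((-4 + 56)*(-1/54))*(-38494) = (52*(-1/54))*(-38494) = -26/27*(-38494) = 1000844/27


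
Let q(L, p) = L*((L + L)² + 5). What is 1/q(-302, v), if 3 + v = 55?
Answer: -1/110175942 ≈ -9.0764e-9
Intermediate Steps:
v = 52 (v = -3 + 55 = 52)
q(L, p) = L*(5 + 4*L²) (q(L, p) = L*((2*L)² + 5) = L*(4*L² + 5) = L*(5 + 4*L²))
1/q(-302, v) = 1/(-302*(5 + 4*(-302)²)) = 1/(-302*(5 + 4*91204)) = 1/(-302*(5 + 364816)) = 1/(-302*364821) = 1/(-110175942) = -1/110175942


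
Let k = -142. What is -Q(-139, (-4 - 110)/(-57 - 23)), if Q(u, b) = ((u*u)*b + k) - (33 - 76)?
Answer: -1097337/40 ≈ -27433.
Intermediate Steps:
Q(u, b) = -99 + b*u² (Q(u, b) = ((u*u)*b - 142) - (33 - 76) = (u²*b - 142) - 1*(-43) = (b*u² - 142) + 43 = (-142 + b*u²) + 43 = -99 + b*u²)
-Q(-139, (-4 - 110)/(-57 - 23)) = -(-99 + ((-4 - 110)/(-57 - 23))*(-139)²) = -(-99 - 114/(-80)*19321) = -(-99 - 114*(-1/80)*19321) = -(-99 + (57/40)*19321) = -(-99 + 1101297/40) = -1*1097337/40 = -1097337/40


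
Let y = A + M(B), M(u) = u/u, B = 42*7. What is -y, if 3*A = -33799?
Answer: 33796/3 ≈ 11265.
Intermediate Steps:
B = 294
M(u) = 1
A = -33799/3 (A = (1/3)*(-33799) = -33799/3 ≈ -11266.)
y = -33796/3 (y = -33799/3 + 1 = -33796/3 ≈ -11265.)
-y = -1*(-33796/3) = 33796/3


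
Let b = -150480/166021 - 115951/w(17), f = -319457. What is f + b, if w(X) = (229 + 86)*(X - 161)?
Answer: -2405726417751749/7530712560 ≈ -3.1946e+5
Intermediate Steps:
w(X) = -50715 + 315*X (w(X) = 315*(-161 + X) = -50715 + 315*X)
b = 12424528171/7530712560 (b = -150480/166021 - 115951/(-50715 + 315*17) = -150480*1/166021 - 115951/(-50715 + 5355) = -150480/166021 - 115951/(-45360) = -150480/166021 - 115951*(-1/45360) = -150480/166021 + 115951/45360 = 12424528171/7530712560 ≈ 1.6498)
f + b = -319457 + 12424528171/7530712560 = -2405726417751749/7530712560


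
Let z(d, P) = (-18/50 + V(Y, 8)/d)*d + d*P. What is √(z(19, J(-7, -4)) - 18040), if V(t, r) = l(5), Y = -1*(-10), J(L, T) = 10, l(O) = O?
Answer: 2*I*√111574/5 ≈ 133.61*I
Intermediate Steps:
Y = 10
V(t, r) = 5
z(d, P) = P*d + d*(-9/25 + 5/d) (z(d, P) = (-18/50 + 5/d)*d + d*P = (-18*1/50 + 5/d)*d + P*d = (-9/25 + 5/d)*d + P*d = d*(-9/25 + 5/d) + P*d = P*d + d*(-9/25 + 5/d))
√(z(19, J(-7, -4)) - 18040) = √((5 - 9/25*19 + 10*19) - 18040) = √((5 - 171/25 + 190) - 18040) = √(4704/25 - 18040) = √(-446296/25) = 2*I*√111574/5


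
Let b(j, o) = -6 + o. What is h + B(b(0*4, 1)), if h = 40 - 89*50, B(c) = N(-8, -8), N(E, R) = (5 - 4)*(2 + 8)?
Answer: -4400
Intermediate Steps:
N(E, R) = 10 (N(E, R) = 1*10 = 10)
B(c) = 10
h = -4410 (h = 40 - 4450 = -4410)
h + B(b(0*4, 1)) = -4410 + 10 = -4400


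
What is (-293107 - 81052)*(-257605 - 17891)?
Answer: 103079307864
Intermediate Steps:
(-293107 - 81052)*(-257605 - 17891) = -374159*(-275496) = 103079307864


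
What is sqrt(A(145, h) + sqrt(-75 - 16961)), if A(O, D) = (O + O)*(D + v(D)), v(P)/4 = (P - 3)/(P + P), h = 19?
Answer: sqrt(2165430 + 722*I*sqrt(4259))/19 ≈ 77.454 + 0.84258*I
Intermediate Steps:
v(P) = 2*(-3 + P)/P (v(P) = 4*((P - 3)/(P + P)) = 4*((-3 + P)/((2*P))) = 4*((-3 + P)*(1/(2*P))) = 4*((-3 + P)/(2*P)) = 2*(-3 + P)/P)
A(O, D) = 2*O*(2 + D - 6/D) (A(O, D) = (O + O)*(D + (2 - 6/D)) = (2*O)*(2 + D - 6/D) = 2*O*(2 + D - 6/D))
sqrt(A(145, h) + sqrt(-75 - 16961)) = sqrt(2*145*(-6 + 19**2 + 2*19)/19 + sqrt(-75 - 16961)) = sqrt(2*145*(1/19)*(-6 + 361 + 38) + sqrt(-17036)) = sqrt(2*145*(1/19)*393 + 2*I*sqrt(4259)) = sqrt(113970/19 + 2*I*sqrt(4259))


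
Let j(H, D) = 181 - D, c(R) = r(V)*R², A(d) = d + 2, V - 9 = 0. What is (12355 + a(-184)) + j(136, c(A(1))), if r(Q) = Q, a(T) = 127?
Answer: 12582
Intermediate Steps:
V = 9 (V = 9 + 0 = 9)
A(d) = 2 + d
c(R) = 9*R²
(12355 + a(-184)) + j(136, c(A(1))) = (12355 + 127) + (181 - 9*(2 + 1)²) = 12482 + (181 - 9*3²) = 12482 + (181 - 9*9) = 12482 + (181 - 1*81) = 12482 + (181 - 81) = 12482 + 100 = 12582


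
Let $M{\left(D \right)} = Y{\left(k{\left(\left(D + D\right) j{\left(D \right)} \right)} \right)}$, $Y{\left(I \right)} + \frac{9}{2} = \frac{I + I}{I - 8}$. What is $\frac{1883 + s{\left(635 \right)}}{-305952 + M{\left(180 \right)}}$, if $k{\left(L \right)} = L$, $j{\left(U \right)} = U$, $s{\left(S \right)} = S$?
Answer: $- \frac{40786564}{4955850987} \approx -0.00823$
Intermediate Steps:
$Y{\left(I \right)} = - \frac{9}{2} + \frac{2 I}{-8 + I}$ ($Y{\left(I \right)} = - \frac{9}{2} + \frac{I + I}{I - 8} = - \frac{9}{2} + \frac{2 I}{-8 + I}$)
$M{\left(D \right)} = \frac{72 - 10 D^{2}}{2 \left(-8 + 2 D^{2}\right)}$ ($M{\left(D \right)} = \frac{72 - 5 \left(D + D\right) D}{2 \left(-8 + \left(D + D\right) D\right)} = \frac{72 - 5 \cdot 2 D D}{2 \left(-8 + 2 D D\right)} = \frac{72 - 5 \cdot 2 D^{2}}{2 \left(-8 + 2 D^{2}\right)} = \frac{72 - 10 D^{2}}{2 \left(-8 + 2 D^{2}\right)}$)
$\frac{1883 + s{\left(635 \right)}}{-305952 + M{\left(180 \right)}} = \frac{1883 + 635}{-305952 + \frac{36 - 5 \cdot 180^{2}}{2 \left(-4 + 180^{2}\right)}} = \frac{2518}{-305952 + \frac{36 - 162000}{2 \left(-4 + 32400\right)}} = \frac{2518}{-305952 + \frac{36 - 162000}{2 \cdot 32396}} = \frac{2518}{-305952 + \frac{1}{2} \cdot \frac{1}{32396} \left(-161964\right)} = \frac{2518}{-305952 - \frac{40491}{16198}} = \frac{2518}{- \frac{4955850987}{16198}} = 2518 \left(- \frac{16198}{4955850987}\right) = - \frac{40786564}{4955850987}$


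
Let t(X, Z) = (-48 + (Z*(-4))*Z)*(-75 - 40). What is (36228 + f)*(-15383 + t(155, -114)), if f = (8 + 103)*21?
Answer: 230131564023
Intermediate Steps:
f = 2331 (f = 111*21 = 2331)
t(X, Z) = 5520 + 460*Z² (t(X, Z) = (-48 + (-4*Z)*Z)*(-115) = (-48 - 4*Z²)*(-115) = 5520 + 460*Z²)
(36228 + f)*(-15383 + t(155, -114)) = (36228 + 2331)*(-15383 + (5520 + 460*(-114)²)) = 38559*(-15383 + (5520 + 460*12996)) = 38559*(-15383 + (5520 + 5978160)) = 38559*(-15383 + 5983680) = 38559*5968297 = 230131564023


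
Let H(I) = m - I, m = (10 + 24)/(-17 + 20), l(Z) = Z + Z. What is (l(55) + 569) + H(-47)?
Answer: 2212/3 ≈ 737.33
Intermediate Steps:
l(Z) = 2*Z
m = 34/3 ≈ 11.333
H(I) = 34/3 - I
(l(55) + 569) + H(-47) = (2*55 + 569) + (34/3 - 1*(-47)) = (110 + 569) + (34/3 + 47) = 679 + 175/3 = 2212/3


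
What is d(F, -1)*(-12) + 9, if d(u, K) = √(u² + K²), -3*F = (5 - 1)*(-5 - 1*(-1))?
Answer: 9 - 4*√265 ≈ -56.115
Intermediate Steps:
F = 16/3 (F = -(5 - 1)*(-5 - 1*(-1))/3 = -4*(-5 + 1)/3 = -4*(-4)/3 = -⅓*(-16) = 16/3 ≈ 5.3333)
d(u, K) = √(K² + u²)
d(F, -1)*(-12) + 9 = √((-1)² + (16/3)²)*(-12) + 9 = √(1 + 256/9)*(-12) + 9 = √(265/9)*(-12) + 9 = (√265/3)*(-12) + 9 = -4*√265 + 9 = 9 - 4*√265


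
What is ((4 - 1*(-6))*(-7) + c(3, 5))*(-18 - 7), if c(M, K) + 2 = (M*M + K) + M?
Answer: 1375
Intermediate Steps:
c(M, K) = -2 + K + M + M² (c(M, K) = -2 + ((M*M + K) + M) = -2 + ((M² + K) + M) = -2 + ((K + M²) + M) = -2 + (K + M + M²) = -2 + K + M + M²)
((4 - 1*(-6))*(-7) + c(3, 5))*(-18 - 7) = ((4 - 1*(-6))*(-7) + (-2 + 5 + 3 + 3²))*(-18 - 7) = ((4 + 6)*(-7) + (-2 + 5 + 3 + 9))*(-25) = (10*(-7) + 15)*(-25) = (-70 + 15)*(-25) = -55*(-25) = 1375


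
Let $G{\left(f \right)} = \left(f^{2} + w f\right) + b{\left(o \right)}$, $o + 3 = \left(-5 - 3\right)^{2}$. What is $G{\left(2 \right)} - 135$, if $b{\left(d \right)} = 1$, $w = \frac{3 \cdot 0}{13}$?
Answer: $-130$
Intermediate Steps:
$o = 61$ ($o = -3 + \left(-5 - 3\right)^{2} = -3 + \left(-8\right)^{2} = -3 + 64 = 61$)
$w = 0$ ($w = 0 \cdot \frac{1}{13} = 0$)
$G{\left(f \right)} = 1 + f^{2}$ ($G{\left(f \right)} = \left(f^{2} + 0 f\right) + 1 = \left(f^{2} + 0\right) + 1 = f^{2} + 1 = 1 + f^{2}$)
$G{\left(2 \right)} - 135 = \left(1 + 2^{2}\right) - 135 = \left(1 + 4\right) - 135 = 5 - 135 = -130$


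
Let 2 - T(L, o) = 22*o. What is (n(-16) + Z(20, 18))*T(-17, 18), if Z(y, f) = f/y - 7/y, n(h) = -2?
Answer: 5713/10 ≈ 571.30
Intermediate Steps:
Z(y, f) = -7/y + f/y
T(L, o) = 2 - 22*o
(n(-16) + Z(20, 18))*T(-17, 18) = (-2 + (-7 + 18)/20)*(2 - 22*18) = (-2 + (1/20)*11)*(2 - 396) = (-2 + 11/20)*(-394) = -29/20*(-394) = 5713/10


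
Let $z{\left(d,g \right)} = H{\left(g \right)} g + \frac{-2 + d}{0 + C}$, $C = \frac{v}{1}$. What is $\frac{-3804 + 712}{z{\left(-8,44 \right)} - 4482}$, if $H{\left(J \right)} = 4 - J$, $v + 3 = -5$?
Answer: $\frac{12368}{24963} \approx 0.49545$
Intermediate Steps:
$v = -8$ ($v = -3 - 5 = -8$)
$C = -8$ ($C = - \frac{8}{1} = \left(-8\right) 1 = -8$)
$z{\left(d,g \right)} = \frac{1}{4} - \frac{d}{8} + g \left(4 - g\right)$ ($z{\left(d,g \right)} = \left(4 - g\right) g + \frac{-2 + d}{0 - 8} = g \left(4 - g\right) + \frac{-2 + d}{-8} = g \left(4 - g\right) + \left(-2 + d\right) \left(- \frac{1}{8}\right) = g \left(4 - g\right) - \left(- \frac{1}{4} + \frac{d}{8}\right) = \frac{1}{4} - \frac{d}{8} + g \left(4 - g\right)$)
$\frac{-3804 + 712}{z{\left(-8,44 \right)} - 4482} = \frac{-3804 + 712}{\left(\frac{1}{4} - -1 - 44 \left(-4 + 44\right)\right) - 4482} = - \frac{3092}{\left(\frac{1}{4} + 1 - 44 \cdot 40\right) - 4482} = - \frac{3092}{\left(\frac{1}{4} + 1 - 1760\right) - 4482} = - \frac{3092}{- \frac{7035}{4} - 4482} = - \frac{3092}{- \frac{24963}{4}} = \left(-3092\right) \left(- \frac{4}{24963}\right) = \frac{12368}{24963}$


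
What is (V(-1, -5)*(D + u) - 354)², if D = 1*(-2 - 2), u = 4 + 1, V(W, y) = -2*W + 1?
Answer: 123201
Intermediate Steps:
V(W, y) = 1 - 2*W
u = 5
D = -4 (D = 1*(-4) = -4)
(V(-1, -5)*(D + u) - 354)² = ((1 - 2*(-1))*(-4 + 5) - 354)² = ((1 + 2)*1 - 354)² = (3*1 - 354)² = (3 - 354)² = (-351)² = 123201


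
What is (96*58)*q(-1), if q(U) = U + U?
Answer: -11136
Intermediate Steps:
q(U) = 2*U
(96*58)*q(-1) = (96*58)*(2*(-1)) = 5568*(-2) = -11136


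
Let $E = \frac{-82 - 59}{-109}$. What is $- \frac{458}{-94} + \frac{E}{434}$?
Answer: $\frac{10839701}{2223382} \approx 4.8753$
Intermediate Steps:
$E = \frac{141}{109}$ ($E = \left(-82 - 59\right) \left(- \frac{1}{109}\right) = \left(-141\right) \left(- \frac{1}{109}\right) = \frac{141}{109} \approx 1.2936$)
$- \frac{458}{-94} + \frac{E}{434} = - \frac{458}{-94} + \frac{141}{109 \cdot 434} = \left(-458\right) \left(- \frac{1}{94}\right) + \frac{141}{109} \cdot \frac{1}{434} = \frac{229}{47} + \frac{141}{47306} = \frac{10839701}{2223382}$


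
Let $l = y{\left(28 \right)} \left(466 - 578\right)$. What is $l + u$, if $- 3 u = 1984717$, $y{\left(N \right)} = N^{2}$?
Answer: $- \frac{2248141}{3} \approx -7.4938 \cdot 10^{5}$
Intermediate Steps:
$l = -87808$ ($l = 28^{2} \left(466 - 578\right) = 784 \left(-112\right) = -87808$)
$u = - \frac{1984717}{3}$ ($u = \left(- \frac{1}{3}\right) 1984717 = - \frac{1984717}{3} \approx -6.6157 \cdot 10^{5}$)
$l + u = -87808 - \frac{1984717}{3} = - \frac{2248141}{3}$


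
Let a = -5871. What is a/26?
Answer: -5871/26 ≈ -225.81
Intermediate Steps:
a/26 = -5871/26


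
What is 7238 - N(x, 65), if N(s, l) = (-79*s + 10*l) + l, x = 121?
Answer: 16082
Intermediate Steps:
N(s, l) = -79*s + 11*l
7238 - N(x, 65) = 7238 - (-79*121 + 11*65) = 7238 - (-9559 + 715) = 7238 - 1*(-8844) = 7238 + 8844 = 16082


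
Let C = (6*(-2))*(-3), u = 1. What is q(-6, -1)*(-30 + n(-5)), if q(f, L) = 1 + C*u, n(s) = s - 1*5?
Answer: -1480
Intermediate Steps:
C = 36 (C = -12*(-3) = 36)
n(s) = -5 + s (n(s) = s - 5 = -5 + s)
q(f, L) = 37 (q(f, L) = 1 + 36*1 = 1 + 36 = 37)
q(-6, -1)*(-30 + n(-5)) = 37*(-30 + (-5 - 5)) = 37*(-30 - 10) = 37*(-40) = -1480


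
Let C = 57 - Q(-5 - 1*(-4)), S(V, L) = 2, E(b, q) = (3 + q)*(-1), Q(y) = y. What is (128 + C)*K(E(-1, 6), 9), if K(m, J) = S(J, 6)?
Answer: 372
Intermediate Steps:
E(b, q) = -3 - q
K(m, J) = 2
C = 58 (C = 57 - (-5 - 1*(-4)) = 57 - (-5 + 4) = 57 - 1*(-1) = 57 + 1 = 58)
(128 + C)*K(E(-1, 6), 9) = (128 + 58)*2 = 186*2 = 372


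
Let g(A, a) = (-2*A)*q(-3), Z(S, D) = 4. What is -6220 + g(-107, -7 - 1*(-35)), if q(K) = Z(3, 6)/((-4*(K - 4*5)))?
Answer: -142846/23 ≈ -6210.7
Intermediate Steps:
q(K) = 4/(80 - 4*K) (q(K) = 4/((-4*(K - 4*5))) = 4/((-4*(K - 20))) = 4/((-4*(-20 + K))) = 4/(80 - 4*K))
g(A, a) = -2*A/23 (g(A, a) = (-2*A)*(-1/(-20 - 3)) = (-2*A)*(-1/(-23)) = (-2*A)*(-1*(-1/23)) = -2*A*(1/23) = -2*A/23)
-6220 + g(-107, -7 - 1*(-35)) = -6220 - 2/23*(-107) = -6220 + 214/23 = -142846/23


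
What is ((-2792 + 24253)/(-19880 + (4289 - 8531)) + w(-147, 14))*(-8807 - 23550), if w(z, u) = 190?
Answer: -147603541683/24122 ≈ -6.1190e+6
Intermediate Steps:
((-2792 + 24253)/(-19880 + (4289 - 8531)) + w(-147, 14))*(-8807 - 23550) = ((-2792 + 24253)/(-19880 + (4289 - 8531)) + 190)*(-8807 - 23550) = (21461/(-19880 - 4242) + 190)*(-32357) = (21461/(-24122) + 190)*(-32357) = (21461*(-1/24122) + 190)*(-32357) = (-21461/24122 + 190)*(-32357) = (4561719/24122)*(-32357) = -147603541683/24122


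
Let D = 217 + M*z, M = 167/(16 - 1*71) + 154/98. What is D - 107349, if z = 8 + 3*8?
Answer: -41263868/385 ≈ -1.0718e+5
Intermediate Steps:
M = -564/385 (M = 167/(16 - 71) + 154*(1/98) = 167/(-55) + 11/7 = 167*(-1/55) + 11/7 = -167/55 + 11/7 = -564/385 ≈ -1.4649)
z = 32 (z = 8 + 24 = 32)
D = 65497/385 (D = 217 - 564/385*32 = 217 - 18048/385 = 65497/385 ≈ 170.12)
D - 107349 = 65497/385 - 107349 = -41263868/385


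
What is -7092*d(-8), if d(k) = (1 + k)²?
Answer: -347508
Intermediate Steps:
-7092*d(-8) = -7092*(1 - 8)² = -7092*(-7)² = -7092*49 = -347508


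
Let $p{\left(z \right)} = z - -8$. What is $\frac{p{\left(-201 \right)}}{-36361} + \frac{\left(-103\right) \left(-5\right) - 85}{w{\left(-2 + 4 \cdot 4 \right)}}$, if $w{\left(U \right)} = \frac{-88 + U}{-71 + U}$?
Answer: $\frac{445611196}{1345357} \approx 331.22$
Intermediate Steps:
$w{\left(U \right)} = \frac{-88 + U}{-71 + U}$
$p{\left(z \right)} = 8 + z$ ($p{\left(z \right)} = z + 8 = 8 + z$)
$\frac{p{\left(-201 \right)}}{-36361} + \frac{\left(-103\right) \left(-5\right) - 85}{w{\left(-2 + 4 \cdot 4 \right)}} = \frac{8 - 201}{-36361} + \frac{\left(-103\right) \left(-5\right) - 85}{\frac{1}{-71 + \left(-2 + 4 \cdot 4\right)} \left(-88 + \left(-2 + 4 \cdot 4\right)\right)} = \left(-193\right) \left(- \frac{1}{36361}\right) + \frac{515 - 85}{\frac{1}{-71 + \left(-2 + 16\right)} \left(-88 + \left(-2 + 16\right)\right)} = \frac{193}{36361} + \frac{430}{\frac{1}{-71 + 14} \left(-88 + 14\right)} = \frac{193}{36361} + \frac{430}{\frac{1}{-57} \left(-74\right)} = \frac{193}{36361} + \frac{430}{\left(- \frac{1}{57}\right) \left(-74\right)} = \frac{193}{36361} + \frac{430}{\frac{74}{57}} = \frac{193}{36361} + 430 \cdot \frac{57}{74} = \frac{193}{36361} + \frac{12255}{37} = \frac{445611196}{1345357}$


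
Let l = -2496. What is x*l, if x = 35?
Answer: -87360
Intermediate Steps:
x*l = 35*(-2496) = -87360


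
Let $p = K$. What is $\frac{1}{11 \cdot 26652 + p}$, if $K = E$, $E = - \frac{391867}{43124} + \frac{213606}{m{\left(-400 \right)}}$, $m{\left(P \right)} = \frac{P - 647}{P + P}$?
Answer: $\frac{15050276}{6868594792289} \approx 2.1912 \cdot 10^{-6}$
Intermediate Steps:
$m{\left(P \right)} = \frac{-647 + P}{2 P}$
$E = \frac{2456275276817}{15050276}$ ($E = - \frac{391867}{43124} + \frac{213606}{\frac{1}{2} \frac{1}{-400} \left(-647 - 400\right)} = \left(-391867\right) \frac{1}{43124} + \frac{213606}{\frac{1}{2} \left(- \frac{1}{400}\right) \left(-1047\right)} = - \frac{391867}{43124} + \frac{213606}{\frac{1047}{800}} = - \frac{391867}{43124} + 213606 \cdot \frac{800}{1047} = - \frac{391867}{43124} + \frac{56961600}{349} = \frac{2456275276817}{15050276} \approx 1.632 \cdot 10^{5}$)
$K = \frac{2456275276817}{15050276} \approx 1.632 \cdot 10^{5}$
$p = \frac{2456275276817}{15050276} \approx 1.632 \cdot 10^{5}$
$\frac{1}{11 \cdot 26652 + p} = \frac{1}{11 \cdot 26652 + \frac{2456275276817}{15050276}} = \frac{1}{293172 + \frac{2456275276817}{15050276}} = \frac{1}{\frac{6868594792289}{15050276}} = \frac{15050276}{6868594792289}$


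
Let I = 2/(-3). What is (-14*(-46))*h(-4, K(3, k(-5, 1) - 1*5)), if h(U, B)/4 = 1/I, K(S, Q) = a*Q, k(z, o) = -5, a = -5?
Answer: -3864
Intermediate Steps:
I = -⅔ (I = 2*(-⅓) = -⅔ ≈ -0.66667)
K(S, Q) = -5*Q
h(U, B) = -6 (h(U, B) = 4/(-⅔) = 4*(-3/2) = -6)
(-14*(-46))*h(-4, K(3, k(-5, 1) - 1*5)) = -14*(-46)*(-6) = 644*(-6) = -3864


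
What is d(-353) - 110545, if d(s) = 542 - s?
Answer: -109650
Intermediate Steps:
d(-353) - 110545 = (542 - 1*(-353)) - 110545 = (542 + 353) - 110545 = 895 - 110545 = -109650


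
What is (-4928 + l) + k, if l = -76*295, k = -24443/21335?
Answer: -583494023/21335 ≈ -27349.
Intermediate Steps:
k = -24443/21335 (k = -24443*1/21335 = -24443/21335 ≈ -1.1457)
l = -22420
(-4928 + l) + k = (-4928 - 22420) - 24443/21335 = -27348 - 24443/21335 = -583494023/21335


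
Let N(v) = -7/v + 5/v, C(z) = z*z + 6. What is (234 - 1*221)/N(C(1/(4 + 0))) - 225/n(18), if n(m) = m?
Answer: -1661/32 ≈ -51.906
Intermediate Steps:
C(z) = 6 + z² (C(z) = z² + 6 = 6 + z²)
N(v) = -2/v
(234 - 1*221)/N(C(1/(4 + 0))) - 225/n(18) = (234 - 1*221)/((-2/(6 + (1/(4 + 0))²))) - 225/18 = (234 - 221)/((-2/(6 + (1/4)²))) - 225*1/18 = 13/((-2/(6 + (¼)²))) - 25/2 = 13/((-2/(6 + 1/16))) - 25/2 = 13/((-2/97/16)) - 25/2 = 13/((-2*16/97)) - 25/2 = 13/(-32/97) - 25/2 = 13*(-97/32) - 25/2 = -1261/32 - 25/2 = -1661/32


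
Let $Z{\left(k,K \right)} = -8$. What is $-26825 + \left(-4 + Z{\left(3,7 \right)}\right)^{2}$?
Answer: $-26681$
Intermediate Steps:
$-26825 + \left(-4 + Z{\left(3,7 \right)}\right)^{2} = -26825 + \left(-4 - 8\right)^{2} = -26825 + \left(-12\right)^{2} = -26825 + 144 = -26681$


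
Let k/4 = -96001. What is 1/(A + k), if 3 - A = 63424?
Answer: -1/447425 ≈ -2.2350e-6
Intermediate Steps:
k = -384004 (k = 4*(-96001) = -384004)
A = -63421 (A = 3 - 1*63424 = 3 - 63424 = -63421)
1/(A + k) = 1/(-63421 - 384004) = 1/(-447425) = -1/447425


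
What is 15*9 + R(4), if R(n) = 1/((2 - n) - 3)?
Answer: 674/5 ≈ 134.80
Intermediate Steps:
R(n) = 1/(-1 - n)
15*9 + R(4) = 15*9 - 1/(1 + 4) = 135 - 1/5 = 135 - 1*⅕ = 135 - ⅕ = 674/5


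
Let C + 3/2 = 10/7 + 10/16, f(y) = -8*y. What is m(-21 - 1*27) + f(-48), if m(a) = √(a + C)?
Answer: 384 + I*√37198/28 ≈ 384.0 + 6.8881*I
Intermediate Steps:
C = 31/56 (C = -3/2 + (10/7 + 10/16) = -3/2 + (10*(⅐) + 10*(1/16)) = -3/2 + (10/7 + 5/8) = -3/2 + 115/56 = 31/56 ≈ 0.55357)
m(a) = √(31/56 + a) (m(a) = √(a + 31/56) = √(31/56 + a))
m(-21 - 1*27) + f(-48) = √(434 + 784*(-21 - 1*27))/28 - 8*(-48) = √(434 + 784*(-21 - 27))/28 + 384 = √(434 + 784*(-48))/28 + 384 = √(434 - 37632)/28 + 384 = √(-37198)/28 + 384 = (I*√37198)/28 + 384 = I*√37198/28 + 384 = 384 + I*√37198/28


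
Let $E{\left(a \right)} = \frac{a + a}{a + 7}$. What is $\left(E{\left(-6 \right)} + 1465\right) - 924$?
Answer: $529$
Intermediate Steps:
$E{\left(a \right)} = \frac{2 a}{7 + a}$
$\left(E{\left(-6 \right)} + 1465\right) - 924 = \left(2 \left(-6\right) \frac{1}{7 - 6} + 1465\right) - 924 = \left(2 \left(-6\right) 1^{-1} + 1465\right) - 924 = \left(2 \left(-6\right) 1 + 1465\right) - 924 = \left(-12 + 1465\right) - 924 = 1453 - 924 = 529$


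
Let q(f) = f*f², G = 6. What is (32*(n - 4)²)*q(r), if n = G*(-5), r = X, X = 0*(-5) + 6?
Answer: 7990272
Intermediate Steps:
X = 6 (X = 0 + 6 = 6)
r = 6
q(f) = f³
n = -30 (n = 6*(-5) = -30)
(32*(n - 4)²)*q(r) = (32*(-30 - 4)²)*6³ = (32*(-34)²)*216 = (32*1156)*216 = 36992*216 = 7990272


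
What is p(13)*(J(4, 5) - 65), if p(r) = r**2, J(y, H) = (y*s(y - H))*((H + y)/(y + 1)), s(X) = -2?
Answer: -67093/5 ≈ -13419.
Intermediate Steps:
J(y, H) = -2*y*(H + y)/(1 + y) (J(y, H) = (y*(-2))*((H + y)/(y + 1)) = (-2*y)*((H + y)/(1 + y)) = -2*y*(H + y)/(1 + y))
p(13)*(J(4, 5) - 65) = 13**2*(-2*4*(5 + 4)/(1 + 4) - 65) = 169*(-2*4*9/5 - 65) = 169*(-2*4*1/5*9 - 65) = 169*(-72/5 - 65) = 169*(-397/5) = -67093/5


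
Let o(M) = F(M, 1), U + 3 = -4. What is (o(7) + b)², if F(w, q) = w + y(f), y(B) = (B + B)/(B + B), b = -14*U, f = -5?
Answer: 11236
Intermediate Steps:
U = -7 (U = -3 - 4 = -7)
b = 98 (b = -14*(-7) = 98)
y(B) = 1 (y(B) = (2*B)/((2*B)) = (2*B)*(1/(2*B)) = 1)
F(w, q) = 1 + w (F(w, q) = w + 1 = 1 + w)
o(M) = 1 + M
(o(7) + b)² = ((1 + 7) + 98)² = (8 + 98)² = 106² = 11236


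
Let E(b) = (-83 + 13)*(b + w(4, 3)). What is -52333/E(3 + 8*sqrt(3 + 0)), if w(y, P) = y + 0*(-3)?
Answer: -52333/1430 + 209332*sqrt(3)/5005 ≈ 35.846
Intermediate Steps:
w(y, P) = y (w(y, P) = y + 0 = y)
E(b) = -280 - 70*b (E(b) = (-83 + 13)*(b + 4) = -70*(4 + b) = -280 - 70*b)
-52333/E(3 + 8*sqrt(3 + 0)) = -52333/(-280 - 70*(3 + 8*sqrt(3 + 0))) = -52333/(-280 - 70*(3 + 8*sqrt(3))) = -52333/(-280 + (-210 - 560*sqrt(3))) = -52333/(-490 - 560*sqrt(3))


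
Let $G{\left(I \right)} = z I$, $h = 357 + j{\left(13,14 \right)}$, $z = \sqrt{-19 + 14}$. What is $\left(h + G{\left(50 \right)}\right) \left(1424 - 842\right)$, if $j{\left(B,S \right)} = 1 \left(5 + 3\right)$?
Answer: $212430 + 29100 i \sqrt{5} \approx 2.1243 \cdot 10^{5} + 65070.0 i$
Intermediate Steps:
$j{\left(B,S \right)} = 8$ ($j{\left(B,S \right)} = 1 \cdot 8 = 8$)
$z = i \sqrt{5}$ ($z = \sqrt{-5} = i \sqrt{5} \approx 2.2361 i$)
$h = 365$ ($h = 357 + 8 = 365$)
$G{\left(I \right)} = i I \sqrt{5}$ ($G{\left(I \right)} = i \sqrt{5} I = i I \sqrt{5}$)
$\left(h + G{\left(50 \right)}\right) \left(1424 - 842\right) = \left(365 + i 50 \sqrt{5}\right) \left(1424 - 842\right) = \left(365 + 50 i \sqrt{5}\right) 582 = 212430 + 29100 i \sqrt{5}$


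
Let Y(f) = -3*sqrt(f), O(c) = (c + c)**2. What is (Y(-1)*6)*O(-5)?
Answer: -1800*I ≈ -1800.0*I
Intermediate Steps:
O(c) = 4*c**2 (O(c) = (2*c)**2 = 4*c**2)
(Y(-1)*6)*O(-5) = (-3*I*6)*(4*(-5)**2) = (-3*I*6)*(4*25) = -18*I*100 = -1800*I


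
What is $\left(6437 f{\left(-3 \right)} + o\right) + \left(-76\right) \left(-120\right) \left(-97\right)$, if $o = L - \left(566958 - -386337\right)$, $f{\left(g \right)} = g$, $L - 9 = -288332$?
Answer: $-2145569$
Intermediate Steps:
$L = -288323$ ($L = 9 - 288332 = -288323$)
$o = -1241618$ ($o = -288323 - \left(566958 - -386337\right) = -288323 - \left(566958 + 386337\right) = -288323 - 953295 = -1241618$)
$\left(6437 f{\left(-3 \right)} + o\right) + \left(-76\right) \left(-120\right) \left(-97\right) = \left(6437 \left(-3\right) - 1241618\right) + \left(-76\right) \left(-120\right) \left(-97\right) = \left(-19311 - 1241618\right) + 9120 \left(-97\right) = -1260929 - 884640 = -2145569$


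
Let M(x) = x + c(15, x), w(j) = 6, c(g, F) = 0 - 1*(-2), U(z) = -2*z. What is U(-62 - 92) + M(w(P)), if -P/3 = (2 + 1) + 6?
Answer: 316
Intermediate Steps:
c(g, F) = 2 (c(g, F) = 0 + 2 = 2)
P = -27 (P = -3*((2 + 1) + 6) = -3*(3 + 6) = -3*9 = -27)
M(x) = 2 + x (M(x) = x + 2 = 2 + x)
U(-62 - 92) + M(w(P)) = -2*(-62 - 92) + (2 + 6) = -2*(-154) + 8 = 308 + 8 = 316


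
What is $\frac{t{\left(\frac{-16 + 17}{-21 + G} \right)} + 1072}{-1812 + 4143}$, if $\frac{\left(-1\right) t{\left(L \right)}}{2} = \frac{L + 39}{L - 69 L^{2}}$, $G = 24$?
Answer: $\frac{3970}{8547} \approx 0.46449$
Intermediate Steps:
$t{\left(L \right)} = - \frac{2 \left(39 + L\right)}{L - 69 L^{2}}$ ($t{\left(L \right)} = - 2 \frac{L + 39}{L - 69 L^{2}} = - 2 \frac{39 + L}{L - 69 L^{2}} = - \frac{2 \left(39 + L\right)}{L - 69 L^{2}}$)
$\frac{t{\left(\frac{-16 + 17}{-21 + G} \right)} + 1072}{-1812 + 4143} = \frac{\frac{2 \left(39 + \frac{-16 + 17}{-21 + 24}\right)}{\frac{-16 + 17}{-21 + 24} \left(-1 + 69 \frac{-16 + 17}{-21 + 24}\right)} + 1072}{-1812 + 4143} = \frac{\frac{2 \left(39 + 1 \cdot \frac{1}{3}\right)}{1 \cdot \frac{1}{3} \left(-1 + 69 \cdot 1 \cdot \frac{1}{3}\right)} + 1072}{2331} = \left(\frac{2 \left(39 + 1 \cdot \frac{1}{3}\right)}{1 \cdot \frac{1}{3} \left(-1 + 69 \cdot 1 \cdot \frac{1}{3}\right)} + 1072\right) \frac{1}{2331} = \left(\frac{2 \frac{1}{\frac{1}{3}} \left(39 + \frac{1}{3}\right)}{-1 + 69 \cdot \frac{1}{3}} + 1072\right) \frac{1}{2331} = \left(2 \cdot 3 \frac{1}{-1 + 23} \cdot \frac{118}{3} + 1072\right) \frac{1}{2331} = \left(2 \cdot 3 \cdot \frac{1}{22} \cdot \frac{118}{3} + 1072\right) \frac{1}{2331} = \left(\frac{118}{11} + 1072\right) \frac{1}{2331} = \frac{11910}{11} \cdot \frac{1}{2331} = \frac{3970}{8547}$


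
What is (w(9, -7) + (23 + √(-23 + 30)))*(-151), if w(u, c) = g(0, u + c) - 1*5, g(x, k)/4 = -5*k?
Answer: 3322 - 151*√7 ≈ 2922.5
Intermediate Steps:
g(x, k) = -20*k (g(x, k) = 4*(-5*k) = -20*k)
w(u, c) = -5 - 20*c - 20*u (w(u, c) = -20*(u + c) - 1*5 = -20*(c + u) - 5 = (-20*c - 20*u) - 5 = -5 - 20*c - 20*u)
(w(9, -7) + (23 + √(-23 + 30)))*(-151) = ((-5 - 20*(-7) - 20*9) + (23 + √(-23 + 30)))*(-151) = ((-5 + 140 - 180) + (23 + √7))*(-151) = (-45 + (23 + √7))*(-151) = (-22 + √7)*(-151) = 3322 - 151*√7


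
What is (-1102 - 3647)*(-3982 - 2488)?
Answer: 30726030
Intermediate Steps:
(-1102 - 3647)*(-3982 - 2488) = -4749*(-6470) = 30726030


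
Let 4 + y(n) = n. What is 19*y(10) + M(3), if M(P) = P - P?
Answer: 114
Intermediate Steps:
y(n) = -4 + n
M(P) = 0
19*y(10) + M(3) = 19*(-4 + 10) + 0 = 19*6 + 0 = 114 + 0 = 114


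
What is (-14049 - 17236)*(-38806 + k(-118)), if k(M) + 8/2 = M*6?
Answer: 1236320630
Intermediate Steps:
k(M) = -4 + 6*M (k(M) = -4 + M*6 = -4 + 6*M)
(-14049 - 17236)*(-38806 + k(-118)) = (-14049 - 17236)*(-38806 + (-4 + 6*(-118))) = -31285*(-38806 + (-4 - 708)) = -31285*(-38806 - 712) = -31285*(-39518) = 1236320630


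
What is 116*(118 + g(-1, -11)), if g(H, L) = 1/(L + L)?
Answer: 150510/11 ≈ 13683.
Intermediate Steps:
g(H, L) = 1/(2*L)
116*(118 + g(-1, -11)) = 116*(118 + (½)/(-11)) = 116*(118 + (½)*(-1/11)) = 116*(118 - 1/22) = 116*(2595/22) = 150510/11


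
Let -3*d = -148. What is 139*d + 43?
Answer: 20701/3 ≈ 6900.3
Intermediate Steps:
d = 148/3 (d = -1/3*(-148) = 148/3 ≈ 49.333)
139*d + 43 = 139*(148/3) + 43 = 20572/3 + 43 = 20701/3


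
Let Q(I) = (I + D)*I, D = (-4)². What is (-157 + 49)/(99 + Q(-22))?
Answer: -36/77 ≈ -0.46753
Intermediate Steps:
D = 16
Q(I) = I*(16 + I) (Q(I) = (I + 16)*I = (16 + I)*I = I*(16 + I))
(-157 + 49)/(99 + Q(-22)) = (-157 + 49)/(99 - 22*(16 - 22)) = -108/(99 - 22*(-6)) = -108/(99 + 132) = -108/231 = -108*1/231 = -36/77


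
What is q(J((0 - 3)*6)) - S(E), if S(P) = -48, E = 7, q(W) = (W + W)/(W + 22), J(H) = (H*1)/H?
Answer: 1106/23 ≈ 48.087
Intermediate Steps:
J(H) = 1 (J(H) = H/H = 1)
q(W) = 2*W/(22 + W) (q(W) = (2*W)/(22 + W) = 2*W/(22 + W))
q(J((0 - 3)*6)) - S(E) = 2*1/(22 + 1) - 1*(-48) = 2*1/23 + 48 = 2*1*(1/23) + 48 = 2/23 + 48 = 1106/23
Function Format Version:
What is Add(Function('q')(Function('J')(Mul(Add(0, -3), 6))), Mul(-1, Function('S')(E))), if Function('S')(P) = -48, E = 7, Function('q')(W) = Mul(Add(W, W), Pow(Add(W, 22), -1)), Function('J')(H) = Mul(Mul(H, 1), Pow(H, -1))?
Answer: Rational(1106, 23) ≈ 48.087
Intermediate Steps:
Function('J')(H) = 1 (Function('J')(H) = Mul(H, Pow(H, -1)) = 1)
Function('q')(W) = Mul(2, W, Pow(Add(22, W), -1)) (Function('q')(W) = Mul(Mul(2, W), Pow(Add(22, W), -1)) = Mul(2, W, Pow(Add(22, W), -1)))
Add(Function('q')(Function('J')(Mul(Add(0, -3), 6))), Mul(-1, Function('S')(E))) = Add(Mul(2, 1, Pow(Add(22, 1), -1)), Mul(-1, -48)) = Add(Mul(2, 1, Pow(23, -1)), 48) = Add(Mul(2, 1, Rational(1, 23)), 48) = Add(Rational(2, 23), 48) = Rational(1106, 23)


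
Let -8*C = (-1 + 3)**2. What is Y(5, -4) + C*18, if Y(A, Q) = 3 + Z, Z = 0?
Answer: -6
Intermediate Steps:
C = -1/2 (C = -(-1 + 3)**2/8 = -1/8*2**2 = -1/8*4 = -1/2 ≈ -0.50000)
Y(A, Q) = 3 (Y(A, Q) = 3 + 0 = 3)
Y(5, -4) + C*18 = 3 - 1/2*18 = 3 - 9 = -6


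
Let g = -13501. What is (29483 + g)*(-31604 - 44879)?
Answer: -1222351306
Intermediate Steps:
(29483 + g)*(-31604 - 44879) = (29483 - 13501)*(-31604 - 44879) = 15982*(-76483) = -1222351306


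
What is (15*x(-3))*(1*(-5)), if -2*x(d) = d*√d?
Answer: -225*I*√3/2 ≈ -194.86*I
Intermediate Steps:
x(d) = -d^(3/2)/2 (x(d) = -d*√d/2 = -d^(3/2)/2)
(15*x(-3))*(1*(-5)) = (15*(-(-3)*I*√3/2))*(1*(-5)) = (15*(-(-3)*I*√3/2))*(-5) = (15*(3*I*√3/2))*(-5) = (45*I*√3/2)*(-5) = -225*I*√3/2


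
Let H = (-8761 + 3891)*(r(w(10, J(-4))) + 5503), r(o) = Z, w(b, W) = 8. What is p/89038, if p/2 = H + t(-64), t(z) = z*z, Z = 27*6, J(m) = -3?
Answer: -27584454/44519 ≈ -619.61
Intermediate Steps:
Z = 162
t(z) = z²
r(o) = 162
H = -27588550 (H = (-8761 + 3891)*(162 + 5503) = -4870*5665 = -27588550)
p = -55168908 (p = 2*(-27588550 + (-64)²) = 2*(-27588550 + 4096) = 2*(-27584454) = -55168908)
p/89038 = -55168908/89038 = -55168908*1/89038 = -27584454/44519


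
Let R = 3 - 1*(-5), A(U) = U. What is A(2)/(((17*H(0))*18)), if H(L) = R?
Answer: 1/1224 ≈ 0.00081699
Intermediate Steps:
R = 8 (R = 3 + 5 = 8)
H(L) = 8
A(2)/(((17*H(0))*18)) = 2/(((17*8)*18)) = 2/((136*18)) = 2/2448 = 2*(1/2448) = 1/1224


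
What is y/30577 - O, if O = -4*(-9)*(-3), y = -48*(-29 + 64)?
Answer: 3300636/30577 ≈ 107.95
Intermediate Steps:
y = -1680 (y = -48*35 = -1680)
O = -108 (O = 36*(-3) = -108)
y/30577 - O = -1680/30577 - 1*(-108) = -1680*1/30577 + 108 = -1680/30577 + 108 = 3300636/30577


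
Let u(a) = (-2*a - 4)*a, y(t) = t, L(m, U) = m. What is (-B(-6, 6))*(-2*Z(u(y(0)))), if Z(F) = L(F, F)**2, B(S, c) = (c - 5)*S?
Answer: 0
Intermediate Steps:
B(S, c) = S*(-5 + c) (B(S, c) = (-5 + c)*S = S*(-5 + c))
u(a) = a*(-4 - 2*a) (u(a) = (-4 - 2*a)*a = a*(-4 - 2*a))
Z(F) = F**2
(-B(-6, 6))*(-2*Z(u(y(0)))) = (-(-6)*(-5 + 6))*(-2*(-2*0*(2 + 0))**2) = (-(-6))*(-2*(-2*0*2)**2) = (-1*(-6))*(-2*0**2) = 6*(-2*0) = 6*0 = 0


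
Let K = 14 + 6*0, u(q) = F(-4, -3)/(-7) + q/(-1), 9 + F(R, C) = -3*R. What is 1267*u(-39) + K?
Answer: 48884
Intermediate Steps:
F(R, C) = -9 - 3*R
u(q) = -3/7 - q (u(q) = (-9 - 3*(-4))/(-7) + q/(-1) = (-9 + 12)*(-⅐) + q*(-1) = 3*(-⅐) - q = -3/7 - q)
K = 14 (K = 14 + 0 = 14)
1267*u(-39) + K = 1267*(-3/7 - 1*(-39)) + 14 = 1267*(-3/7 + 39) + 14 = 1267*(270/7) + 14 = 48870 + 14 = 48884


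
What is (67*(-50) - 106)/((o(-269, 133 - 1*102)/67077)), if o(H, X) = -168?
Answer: 9659088/7 ≈ 1.3799e+6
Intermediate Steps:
(67*(-50) - 106)/((o(-269, 133 - 1*102)/67077)) = (67*(-50) - 106)/((-168/67077)) = (-3350 - 106)/((-168*1/67077)) = -3456/(-56/22359) = -3456*(-22359/56) = 9659088/7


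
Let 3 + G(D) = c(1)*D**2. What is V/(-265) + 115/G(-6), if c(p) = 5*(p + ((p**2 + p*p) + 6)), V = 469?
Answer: -727898/428505 ≈ -1.6987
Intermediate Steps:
c(p) = 30 + 5*p + 10*p**2 (c(p) = 5*(p + ((p**2 + p**2) + 6)) = 5*(p + (2*p**2 + 6)) = 5*(p + (6 + 2*p**2)) = 5*(6 + p + 2*p**2) = 30 + 5*p + 10*p**2)
G(D) = -3 + 45*D**2 (G(D) = -3 + (30 + 5*1 + 10*1**2)*D**2 = -3 + (30 + 5 + 10*1)*D**2 = -3 + (30 + 5 + 10)*D**2 = -3 + 45*D**2)
V/(-265) + 115/G(-6) = 469/(-265) + 115/(-3 + 45*(-6)**2) = 469*(-1/265) + 115/(-3 + 45*36) = -469/265 + 115/(-3 + 1620) = -469/265 + 115/1617 = -727898/428505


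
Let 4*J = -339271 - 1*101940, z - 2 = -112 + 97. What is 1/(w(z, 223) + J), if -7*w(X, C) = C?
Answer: -28/3089369 ≈ -9.0633e-6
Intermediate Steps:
z = -13 (z = 2 + (-112 + 97) = 2 - 15 = -13)
w(X, C) = -C/7
J = -441211/4 (J = (-339271 - 1*101940)/4 = (-339271 - 101940)/4 = (¼)*(-441211) = -441211/4 ≈ -1.1030e+5)
1/(w(z, 223) + J) = 1/(-⅐*223 - 441211/4) = 1/(-223/7 - 441211/4) = 1/(-3089369/28) = -28/3089369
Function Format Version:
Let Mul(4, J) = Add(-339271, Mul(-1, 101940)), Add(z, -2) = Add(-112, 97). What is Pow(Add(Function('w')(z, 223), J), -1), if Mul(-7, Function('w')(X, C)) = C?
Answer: Rational(-28, 3089369) ≈ -9.0633e-6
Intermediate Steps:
z = -13 (z = Add(2, Add(-112, 97)) = Add(2, -15) = -13)
Function('w')(X, C) = Mul(Rational(-1, 7), C)
J = Rational(-441211, 4) (J = Mul(Rational(1, 4), Add(-339271, Mul(-1, 101940))) = Mul(Rational(1, 4), Add(-339271, -101940)) = Mul(Rational(1, 4), -441211) = Rational(-441211, 4) ≈ -1.1030e+5)
Pow(Add(Function('w')(z, 223), J), -1) = Pow(Add(Mul(Rational(-1, 7), 223), Rational(-441211, 4)), -1) = Pow(Add(Rational(-223, 7), Rational(-441211, 4)), -1) = Pow(Rational(-3089369, 28), -1) = Rational(-28, 3089369)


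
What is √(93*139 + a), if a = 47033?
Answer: 2*√14990 ≈ 244.87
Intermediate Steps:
√(93*139 + a) = √(93*139 + 47033) = √(12927 + 47033) = √59960 = 2*√14990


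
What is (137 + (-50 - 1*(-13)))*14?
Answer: 1400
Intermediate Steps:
(137 + (-50 - 1*(-13)))*14 = (137 + (-50 + 13))*14 = (137 - 37)*14 = 100*14 = 1400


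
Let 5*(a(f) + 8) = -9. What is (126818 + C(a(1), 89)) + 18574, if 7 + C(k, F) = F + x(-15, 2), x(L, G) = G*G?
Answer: 145478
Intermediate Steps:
a(f) = -49/5 (a(f) = -8 + (⅕)*(-9) = -8 - 9/5 = -49/5)
x(L, G) = G²
C(k, F) = -3 + F (C(k, F) = -7 + (F + 2²) = -7 + (F + 4) = -7 + (4 + F) = -3 + F)
(126818 + C(a(1), 89)) + 18574 = (126818 + (-3 + 89)) + 18574 = (126818 + 86) + 18574 = 126904 + 18574 = 145478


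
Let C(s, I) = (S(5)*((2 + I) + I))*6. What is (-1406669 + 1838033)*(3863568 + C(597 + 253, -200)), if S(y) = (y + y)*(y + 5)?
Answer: 1563594423552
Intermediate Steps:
S(y) = 2*y*(5 + y) (S(y) = (2*y)*(5 + y) = 2*y*(5 + y))
C(s, I) = 1200 + 1200*I (C(s, I) = ((2*5*(5 + 5))*((2 + I) + I))*6 = ((2*5*10)*(2 + 2*I))*6 = (100*(2 + 2*I))*6 = (200 + 200*I)*6 = 1200 + 1200*I)
(-1406669 + 1838033)*(3863568 + C(597 + 253, -200)) = (-1406669 + 1838033)*(3863568 + (1200 + 1200*(-200))) = 431364*(3863568 + (1200 - 240000)) = 431364*(3863568 - 238800) = 431364*3624768 = 1563594423552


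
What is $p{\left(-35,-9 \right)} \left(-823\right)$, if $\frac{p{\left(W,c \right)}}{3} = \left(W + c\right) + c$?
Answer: $130857$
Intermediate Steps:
$p{\left(W,c \right)} = 3 W + 6 c$ ($p{\left(W,c \right)} = 3 \left(\left(W + c\right) + c\right) = 3 \left(W + 2 c\right) = 3 W + 6 c$)
$p{\left(-35,-9 \right)} \left(-823\right) = \left(3 \left(-35\right) + 6 \left(-9\right)\right) \left(-823\right) = \left(-105 - 54\right) \left(-823\right) = \left(-159\right) \left(-823\right) = 130857$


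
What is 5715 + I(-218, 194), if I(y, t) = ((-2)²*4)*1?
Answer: 5731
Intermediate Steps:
I(y, t) = 16 (I(y, t) = (4*4)*1 = 16*1 = 16)
5715 + I(-218, 194) = 5715 + 16 = 5731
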